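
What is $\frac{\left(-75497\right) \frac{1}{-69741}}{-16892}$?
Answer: $- \frac{75497}{1178064972} \approx -6.4086 \cdot 10^{-5}$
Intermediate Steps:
$\frac{\left(-75497\right) \frac{1}{-69741}}{-16892} = \left(-75497\right) \left(- \frac{1}{69741}\right) \left(- \frac{1}{16892}\right) = \frac{75497}{69741} \left(- \frac{1}{16892}\right) = - \frac{75497}{1178064972}$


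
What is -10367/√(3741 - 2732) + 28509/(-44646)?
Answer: -9503/14882 - 10367*√1009/1009 ≈ -327.01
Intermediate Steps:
-10367/√(3741 - 2732) + 28509/(-44646) = -10367*√1009/1009 + 28509*(-1/44646) = -10367*√1009/1009 - 9503/14882 = -9503/14882 - 10367*√1009/1009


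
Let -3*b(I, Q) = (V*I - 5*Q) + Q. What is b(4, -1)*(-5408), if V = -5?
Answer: -86528/3 ≈ -28843.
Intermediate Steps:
b(I, Q) = 4*Q/3 + 5*I/3 (b(I, Q) = -((-5*I - 5*Q) + Q)/3 = -(-5*I - 4*Q)/3 = 4*Q/3 + 5*I/3)
b(4, -1)*(-5408) = ((4/3)*(-1) + (5/3)*4)*(-5408) = (-4/3 + 20/3)*(-5408) = (16/3)*(-5408) = -86528/3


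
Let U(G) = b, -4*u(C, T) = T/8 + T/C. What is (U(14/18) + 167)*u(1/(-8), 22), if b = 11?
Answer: 61677/8 ≈ 7709.6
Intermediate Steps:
u(C, T) = -T/32 - T/(4*C) (u(C, T) = -(T/8 + T/C)/4 = -T/32 - T/(4*C))
U(G) = 11
(U(14/18) + 167)*u(1/(-8), 22) = (11 + 167)*(-1/32*22*(8 + 1/(-8))/1/(-8)) = 178*(-1/32*22*(8 - 1/8)/(-1/8)) = 178*(-1/32*22*(-8)*63/8) = 178*(693/16) = 61677/8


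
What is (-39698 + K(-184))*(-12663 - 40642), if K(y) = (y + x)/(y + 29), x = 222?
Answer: 65599563708/31 ≈ 2.1161e+9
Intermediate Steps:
K(y) = (222 + y)/(29 + y) (K(y) = (y + 222)/(y + 29) = (222 + y)/(29 + y))
(-39698 + K(-184))*(-12663 - 40642) = (-39698 + (222 - 184)/(29 - 184))*(-12663 - 40642) = (-39698 + 38/(-155))*(-53305) = (-39698 - 1/155*38)*(-53305) = (-39698 - 38/155)*(-53305) = -6153228/155*(-53305) = 65599563708/31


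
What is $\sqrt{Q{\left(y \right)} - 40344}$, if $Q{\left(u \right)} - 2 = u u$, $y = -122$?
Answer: $i \sqrt{25458} \approx 159.56 i$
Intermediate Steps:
$Q{\left(u \right)} = 2 + u^{2}$ ($Q{\left(u \right)} = 2 + u u = 2 + u^{2}$)
$\sqrt{Q{\left(y \right)} - 40344} = \sqrt{\left(2 + \left(-122\right)^{2}\right) - 40344} = \sqrt{\left(2 + 14884\right) - 40344} = \sqrt{14886 - 40344} = \sqrt{-25458} = i \sqrt{25458}$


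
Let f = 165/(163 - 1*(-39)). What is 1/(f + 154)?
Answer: 202/31273 ≈ 0.0064592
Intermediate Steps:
f = 165/202 (f = 165/(163 + 39) = 165/202 ≈ 0.81683)
1/(f + 154) = 1/(165/202 + 154) = 1/(31273/202) = 202/31273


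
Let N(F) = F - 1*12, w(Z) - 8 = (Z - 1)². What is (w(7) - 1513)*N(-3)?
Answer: 22035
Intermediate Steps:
w(Z) = 8 + (-1 + Z)² (w(Z) = 8 + (Z - 1)² = 8 + (-1 + Z)²)
N(F) = -12 + F (N(F) = F - 12 = -12 + F)
(w(7) - 1513)*N(-3) = ((8 + (-1 + 7)²) - 1513)*(-12 - 3) = ((8 + 6²) - 1513)*(-15) = ((8 + 36) - 1513)*(-15) = (44 - 1513)*(-15) = -1469*(-15) = 22035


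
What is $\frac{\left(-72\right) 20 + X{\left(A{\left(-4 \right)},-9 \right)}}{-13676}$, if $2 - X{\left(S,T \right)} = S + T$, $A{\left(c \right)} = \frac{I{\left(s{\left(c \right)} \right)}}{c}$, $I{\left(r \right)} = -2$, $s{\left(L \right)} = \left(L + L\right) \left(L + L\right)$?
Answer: $\frac{2859}{27352} \approx 0.10453$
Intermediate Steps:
$s{\left(L \right)} = 4 L^{2}$ ($s{\left(L \right)} = 2 L 2 L = 4 L^{2}$)
$A{\left(c \right)} = - \frac{2}{c}$
$X{\left(S,T \right)} = 2 - S - T$ ($X{\left(S,T \right)} = 2 - \left(S + T\right) = 2 - S - T$)
$\frac{\left(-72\right) 20 + X{\left(A{\left(-4 \right)},-9 \right)}}{-13676} = \frac{\left(-72\right) 20 - \left(-11 + \frac{1}{2}\right)}{-13676} = \left(-1440 + \left(2 - \left(-2\right) \left(- \frac{1}{4}\right) + 9\right)\right) \left(- \frac{1}{13676}\right) = \left(-1440 + \left(2 - \frac{1}{2} + 9\right)\right) \left(- \frac{1}{13676}\right) = \left(-1440 + \frac{21}{2}\right) \left(- \frac{1}{13676}\right) = \left(- \frac{2859}{2}\right) \left(- \frac{1}{13676}\right) = \frac{2859}{27352}$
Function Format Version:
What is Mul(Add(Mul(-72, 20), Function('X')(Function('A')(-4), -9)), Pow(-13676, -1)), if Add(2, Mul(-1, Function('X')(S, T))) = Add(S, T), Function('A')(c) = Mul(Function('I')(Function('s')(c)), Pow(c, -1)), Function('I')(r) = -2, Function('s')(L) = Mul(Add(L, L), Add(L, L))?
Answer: Rational(2859, 27352) ≈ 0.10453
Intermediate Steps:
Function('s')(L) = Mul(4, Pow(L, 2)) (Function('s')(L) = Mul(Mul(2, L), Mul(2, L)) = Mul(4, Pow(L, 2)))
Function('A')(c) = Mul(-2, Pow(c, -1))
Function('X')(S, T) = Add(2, Mul(-1, S), Mul(-1, T)) (Function('X')(S, T) = Add(2, Mul(-1, Add(S, T))) = Add(2, Add(Mul(-1, S), Mul(-1, T))) = Add(2, Mul(-1, S), Mul(-1, T)))
Mul(Add(Mul(-72, 20), Function('X')(Function('A')(-4), -9)), Pow(-13676, -1)) = Mul(Add(Mul(-72, 20), Add(2, Mul(-1, Mul(-2, Pow(-4, -1))), Mul(-1, -9))), Pow(-13676, -1)) = Mul(Add(-1440, Add(2, Mul(-1, Mul(-2, Rational(-1, 4))), 9)), Rational(-1, 13676)) = Mul(Add(-1440, Add(2, Mul(-1, Rational(1, 2)), 9)), Rational(-1, 13676)) = Mul(Add(-1440, Add(2, Rational(-1, 2), 9)), Rational(-1, 13676)) = Mul(Add(-1440, Rational(21, 2)), Rational(-1, 13676)) = Mul(Rational(-2859, 2), Rational(-1, 13676)) = Rational(2859, 27352)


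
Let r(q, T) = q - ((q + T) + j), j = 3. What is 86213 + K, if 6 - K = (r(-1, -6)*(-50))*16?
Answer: 88619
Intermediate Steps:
r(q, T) = -3 - T (r(q, T) = q - ((q + T) + 3) = q - ((T + q) + 3) = q - (3 + T + q) = q + (-3 - T - q) = -3 - T)
K = 2406 (K = 6 - (-3 - 1*(-6))*(-50)*16 = 6 - (-3 + 6)*(-50)*16 = 6 - 3*(-50)*16 = 6 - (-150)*16 = 6 - 1*(-2400) = 6 + 2400 = 2406)
86213 + K = 86213 + 2406 = 88619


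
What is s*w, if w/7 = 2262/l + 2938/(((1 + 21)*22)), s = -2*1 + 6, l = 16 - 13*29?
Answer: -239330/43681 ≈ -5.4790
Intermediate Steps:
l = -361 (l = 16 - 377 = -361)
s = 4 (s = -2 + 6 = 4)
w = -119665/87362 (w = 7*(2262/(-361) + 2938/(((1 + 21)*22))) = 7*(2262*(-1/361) + 2938/((22*22))) = 7*(-2262/361 + 2938/484) = 7*(-2262/361 + 2938*(1/484)) = 7*(-2262/361 + 1469/242) = 7*(-17095/87362) = -119665/87362 ≈ -1.3698)
s*w = 4*(-119665/87362) = -239330/43681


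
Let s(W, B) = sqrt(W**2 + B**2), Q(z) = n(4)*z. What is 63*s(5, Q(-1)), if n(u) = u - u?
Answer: 315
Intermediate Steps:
n(u) = 0
Q(z) = 0 (Q(z) = 0*z = 0)
s(W, B) = sqrt(B**2 + W**2)
63*s(5, Q(-1)) = 63*sqrt(0**2 + 5**2) = 63*sqrt(0 + 25) = 63*sqrt(25) = 63*5 = 315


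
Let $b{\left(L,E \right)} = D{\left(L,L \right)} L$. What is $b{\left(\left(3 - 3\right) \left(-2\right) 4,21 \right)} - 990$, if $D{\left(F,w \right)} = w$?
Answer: $-990$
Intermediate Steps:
$b{\left(L,E \right)} = L^{2}$ ($b{\left(L,E \right)} = L L = L^{2}$)
$b{\left(\left(3 - 3\right) \left(-2\right) 4,21 \right)} - 990 = \left(\left(3 - 3\right) \left(-2\right) 4\right)^{2} - 990 = \left(0 \left(-2\right) 4\right)^{2} - 990 = \left(0 \cdot 4\right)^{2} - 990 = 0^{2} - 990 = 0 - 990 = -990$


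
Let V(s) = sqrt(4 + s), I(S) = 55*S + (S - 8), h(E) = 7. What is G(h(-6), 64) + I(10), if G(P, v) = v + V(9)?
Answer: 616 + sqrt(13) ≈ 619.61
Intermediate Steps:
I(S) = -8 + 56*S (I(S) = 55*S + (-8 + S) = -8 + 56*S)
G(P, v) = v + sqrt(13) (G(P, v) = v + sqrt(4 + 9) = v + sqrt(13))
G(h(-6), 64) + I(10) = (64 + sqrt(13)) + (-8 + 56*10) = (64 + sqrt(13)) + (-8 + 560) = (64 + sqrt(13)) + 552 = 616 + sqrt(13)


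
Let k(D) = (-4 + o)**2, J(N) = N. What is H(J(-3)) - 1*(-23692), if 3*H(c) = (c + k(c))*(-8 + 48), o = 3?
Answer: 70996/3 ≈ 23665.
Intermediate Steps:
k(D) = 1 (k(D) = (-4 + 3)**2 = (-1)**2 = 1)
H(c) = 40/3 + 40*c/3 (H(c) = ((c + 1)*(-8 + 48))/3 = ((1 + c)*40)/3 = (40 + 40*c)/3 = 40/3 + 40*c/3)
H(J(-3)) - 1*(-23692) = (40/3 + (40/3)*(-3)) - 1*(-23692) = (40/3 - 40) + 23692 = -80/3 + 23692 = 70996/3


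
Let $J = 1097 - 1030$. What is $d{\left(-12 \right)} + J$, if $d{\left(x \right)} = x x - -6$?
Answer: $217$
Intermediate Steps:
$d{\left(x \right)} = 6 + x^{2}$ ($d{\left(x \right)} = x^{2} + 6 = 6 + x^{2}$)
$J = 67$
$d{\left(-12 \right)} + J = \left(6 + \left(-12\right)^{2}\right) + 67 = \left(6 + 144\right) + 67 = 150 + 67 = 217$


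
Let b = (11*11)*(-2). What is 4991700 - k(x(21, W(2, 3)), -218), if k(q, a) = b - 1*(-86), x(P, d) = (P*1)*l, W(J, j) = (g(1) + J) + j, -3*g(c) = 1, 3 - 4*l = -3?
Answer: 4991856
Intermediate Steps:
l = 3/2 (l = ¾ - ¼*(-3) = ¾ + ¾ = 3/2 ≈ 1.5000)
g(c) = -⅓ (g(c) = -⅓*1 = -⅓)
b = -242 (b = 121*(-2) = -242)
W(J, j) = -⅓ + J + j (W(J, j) = (-⅓ + J) + j = -⅓ + J + j)
x(P, d) = 3*P/2 (x(P, d) = (P*1)*(3/2) = P*(3/2) = 3*P/2)
k(q, a) = -156 (k(q, a) = -242 - 1*(-86) = -242 + 86 = -156)
4991700 - k(x(21, W(2, 3)), -218) = 4991700 - 1*(-156) = 4991700 + 156 = 4991856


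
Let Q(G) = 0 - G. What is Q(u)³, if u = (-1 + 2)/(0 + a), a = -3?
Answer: 1/27 ≈ 0.037037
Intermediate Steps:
u = -⅓ (u = (-1 + 2)/(0 - 3) = 1/(-3) = 1*(-⅓) = -⅓ ≈ -0.33333)
Q(G) = -G
Q(u)³ = (-1*(-⅓))³ = (⅓)³ = 1/27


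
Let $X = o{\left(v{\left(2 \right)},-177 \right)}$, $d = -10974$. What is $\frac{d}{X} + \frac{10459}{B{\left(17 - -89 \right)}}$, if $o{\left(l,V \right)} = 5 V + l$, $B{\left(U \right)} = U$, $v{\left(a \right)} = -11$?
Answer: $\frac{2633627}{23744} \approx 110.92$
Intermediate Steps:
$o{\left(l,V \right)} = l + 5 V$
$X = -896$ ($X = -11 + 5 \left(-177\right) = -11 - 885 = -896$)
$\frac{d}{X} + \frac{10459}{B{\left(17 - -89 \right)}} = - \frac{10974}{-896} + \frac{10459}{17 - -89} = \left(-10974\right) \left(- \frac{1}{896}\right) + \frac{10459}{17 + 89} = \frac{5487}{448} + \frac{10459}{106} = \frac{2633627}{23744}$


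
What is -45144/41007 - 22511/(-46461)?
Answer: -391442269/635075409 ≈ -0.61637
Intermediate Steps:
-45144/41007 - 22511/(-46461) = -45144*1/41007 - 22511*(-1/46461) = -15048/13669 + 22511/46461 = -391442269/635075409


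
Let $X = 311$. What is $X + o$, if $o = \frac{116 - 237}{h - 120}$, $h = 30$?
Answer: $\frac{28111}{90} \approx 312.34$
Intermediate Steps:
$o = \frac{121}{90}$ ($o = \frac{116 - 237}{30 - 120} = - \frac{121}{-90} = \left(-121\right) \left(- \frac{1}{90}\right) = \frac{121}{90} \approx 1.3444$)
$X + o = 311 + \frac{121}{90} = \frac{28111}{90}$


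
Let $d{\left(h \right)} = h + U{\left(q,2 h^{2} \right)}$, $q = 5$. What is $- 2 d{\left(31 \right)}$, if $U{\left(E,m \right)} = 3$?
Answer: $-68$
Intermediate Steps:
$d{\left(h \right)} = 3 + h$ ($d{\left(h \right)} = h + 3 = 3 + h$)
$- 2 d{\left(31 \right)} = - 2 \left(3 + 31\right) = \left(-2\right) 34 = -68$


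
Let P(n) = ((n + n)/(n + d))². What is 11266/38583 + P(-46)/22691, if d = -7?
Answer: 718410354566/2459242570077 ≈ 0.29213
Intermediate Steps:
P(n) = 4*n²/(-7 + n)² (P(n) = ((n + n)/(n - 7))² = ((2*n)/(-7 + n))² = (2*n/(-7 + n))² = 4*n²/(-7 + n)²)
11266/38583 + P(-46)/22691 = 11266/38583 + (4*(-46)²/(-7 - 46)²)/22691 = 11266*(1/38583) + (4*2116/(-53)²)*(1/22691) = 11266/38583 + (4*2116*(1/2809))*(1/22691) = 11266/38583 + (8464/2809)*(1/22691) = 11266/38583 + 8464/63739019 = 718410354566/2459242570077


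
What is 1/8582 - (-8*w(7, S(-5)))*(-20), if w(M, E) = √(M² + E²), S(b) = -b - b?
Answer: 1/8582 - 160*√149 ≈ -1953.0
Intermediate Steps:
S(b) = -2*b
w(M, E) = √(E² + M²)
1/8582 - (-8*w(7, S(-5)))*(-20) = 1/8582 - (-8*√((-2*(-5))² + 7²))*(-20) = 1/8582 - (-8*√(10² + 49))*(-20) = 1/8582 - (-8*√(100 + 49))*(-20) = 1/8582 - (-8*√149)*(-20) = 1/8582 - 160*√149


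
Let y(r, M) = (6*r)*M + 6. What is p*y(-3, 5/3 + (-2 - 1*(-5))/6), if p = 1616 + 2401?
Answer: -132561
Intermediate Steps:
y(r, M) = 6 + 6*M*r (y(r, M) = 6*M*r + 6 = 6 + 6*M*r)
p = 4017
p*y(-3, 5/3 + (-2 - 1*(-5))/6) = 4017*(6 + 6*(5/3 + (-2 - 1*(-5))/6)*(-3)) = 4017*(6 + 6*(5*(⅓) + (-2 + 5)*(⅙))*(-3)) = 4017*(6 + 6*(5/3 + 3*(⅙))*(-3)) = 4017*(6 + 6*(5/3 + ½)*(-3)) = 4017*(6 + 6*(13/6)*(-3)) = 4017*(6 - 39) = 4017*(-33) = -132561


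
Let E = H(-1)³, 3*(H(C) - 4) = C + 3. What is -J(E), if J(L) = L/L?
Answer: -1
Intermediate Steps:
H(C) = 5 + C/3 (H(C) = 4 + (C + 3)/3 = 4 + (3 + C)/3 = 4 + (1 + C/3) = 5 + C/3)
E = 2744/27 (E = (5 + (⅓)*(-1))³ = (5 - ⅓)³ = (14/3)³ = 2744/27 ≈ 101.63)
J(L) = 1
-J(E) = -1*1 = -1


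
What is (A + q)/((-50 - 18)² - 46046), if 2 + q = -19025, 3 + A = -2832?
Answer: 10931/20711 ≈ 0.52779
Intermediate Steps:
A = -2835 (A = -3 - 2832 = -2835)
q = -19027 (q = -2 - 19025 = -19027)
(A + q)/((-50 - 18)² - 46046) = (-2835 - 19027)/((-50 - 18)² - 46046) = -21862/((-68)² - 46046) = -21862/(4624 - 46046) = -21862/(-41422) = -21862*(-1/41422) = 10931/20711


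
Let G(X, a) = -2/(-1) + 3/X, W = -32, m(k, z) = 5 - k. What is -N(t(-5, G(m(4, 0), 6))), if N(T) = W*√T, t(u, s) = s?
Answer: 32*√5 ≈ 71.554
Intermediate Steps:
G(X, a) = 2 + 3/X (G(X, a) = -2*(-1) + 3/X = 2 + 3/X)
N(T) = -32*√T
-N(t(-5, G(m(4, 0), 6))) = -(-32)*√(2 + 3/(5 - 1*4)) = -(-32)*√(2 + 3/(5 - 4)) = -(-32)*√(2 + 3/1) = -(-32)*√(2 + 3*1) = -(-32)*√(2 + 3) = -(-32)*√5 = 32*√5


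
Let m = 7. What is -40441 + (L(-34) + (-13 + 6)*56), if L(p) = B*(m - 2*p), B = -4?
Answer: -41133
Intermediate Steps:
L(p) = -28 + 8*p (L(p) = -4*(7 - 2*p) = -28 + 8*p)
-40441 + (L(-34) + (-13 + 6)*56) = -40441 + ((-28 + 8*(-34)) + (-13 + 6)*56) = -40441 + ((-28 - 272) - 7*56) = -40441 + (-300 - 392) = -40441 - 692 = -41133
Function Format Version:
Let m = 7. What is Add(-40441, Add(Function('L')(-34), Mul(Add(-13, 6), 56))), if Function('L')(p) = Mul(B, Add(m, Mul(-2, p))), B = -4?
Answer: -41133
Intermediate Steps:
Function('L')(p) = Add(-28, Mul(8, p)) (Function('L')(p) = Mul(-4, Add(7, Mul(-2, p))) = Add(-28, Mul(8, p)))
Add(-40441, Add(Function('L')(-34), Mul(Add(-13, 6), 56))) = Add(-40441, Add(Add(-28, Mul(8, -34)), Mul(Add(-13, 6), 56))) = Add(-40441, Add(Add(-28, -272), Mul(-7, 56))) = Add(-40441, Add(-300, -392)) = Add(-40441, -692) = -41133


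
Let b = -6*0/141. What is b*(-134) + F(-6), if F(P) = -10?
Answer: -10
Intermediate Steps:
b = 0 (b = 0*(1/141) = 0)
b*(-134) + F(-6) = 0*(-134) - 10 = 0 - 10 = -10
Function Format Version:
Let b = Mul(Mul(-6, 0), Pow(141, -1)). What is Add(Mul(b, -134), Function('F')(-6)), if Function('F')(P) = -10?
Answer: -10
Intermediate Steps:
b = 0 (b = Mul(0, Rational(1, 141)) = 0)
Add(Mul(b, -134), Function('F')(-6)) = Add(Mul(0, -134), -10) = Add(0, -10) = -10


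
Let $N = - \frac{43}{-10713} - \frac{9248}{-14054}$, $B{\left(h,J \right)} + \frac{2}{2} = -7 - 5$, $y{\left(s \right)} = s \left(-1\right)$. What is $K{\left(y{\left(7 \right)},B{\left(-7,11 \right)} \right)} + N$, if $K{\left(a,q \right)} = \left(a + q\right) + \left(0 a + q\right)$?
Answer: $- \frac{2434409210}{75280251} \approx -32.338$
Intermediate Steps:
$y{\left(s \right)} = - s$
$B{\left(h,J \right)} = -13$ ($B{\left(h,J \right)} = -1 - 12 = -13$)
$K{\left(a,q \right)} = a + 2 q$ ($K{\left(a,q \right)} = \left(a + q\right) + \left(0 + q\right) = \left(a + q\right) + q = a + 2 q$)
$N = \frac{49839073}{75280251}$ ($N = \left(-43\right) \left(- \frac{1}{10713}\right) - - \frac{4624}{7027} = \frac{43}{10713} + \frac{4624}{7027} = \frac{49839073}{75280251} \approx 0.66205$)
$K{\left(y{\left(7 \right)},B{\left(-7,11 \right)} \right)} + N = \left(\left(-1\right) 7 + 2 \left(-13\right)\right) + \frac{49839073}{75280251} = \left(-7 - 26\right) + \frac{49839073}{75280251} = -33 + \frac{49839073}{75280251} = - \frac{2434409210}{75280251}$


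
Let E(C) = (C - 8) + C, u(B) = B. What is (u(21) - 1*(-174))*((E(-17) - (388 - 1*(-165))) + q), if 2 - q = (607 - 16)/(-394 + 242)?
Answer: -17461275/152 ≈ -1.1488e+5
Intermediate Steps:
E(C) = -8 + 2*C (E(C) = (-8 + C) + C = -8 + 2*C)
q = 895/152 (q = 2 - (607 - 16)/(-394 + 242) = 2 - 591/(-152) = 2 - 591*(-1)/152 = 2 - 1*(-591/152) = 2 + 591/152 = 895/152 ≈ 5.8882)
(u(21) - 1*(-174))*((E(-17) - (388 - 1*(-165))) + q) = (21 - 1*(-174))*(((-8 + 2*(-17)) - (388 - 1*(-165))) + 895/152) = (21 + 174)*(((-8 - 34) - (388 + 165)) + 895/152) = 195*((-42 - 1*553) + 895/152) = 195*((-42 - 553) + 895/152) = 195*(-595 + 895/152) = 195*(-89545/152) = -17461275/152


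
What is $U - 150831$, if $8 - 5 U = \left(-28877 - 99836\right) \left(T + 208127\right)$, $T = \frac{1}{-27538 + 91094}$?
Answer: $\frac{1702531543981337}{317780} \approx 5.3576 \cdot 10^{9}$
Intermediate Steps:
$T = \frac{1}{63556} \approx 1.5734 \cdot 10^{-5}$
$U = \frac{1702579475056517}{317780}$ ($U = \frac{8}{5} - \frac{\left(-28877 - 99836\right) \left(\frac{1}{63556} + 208127\right)}{5} = \frac{8}{5} - \frac{\left(-128713\right) \frac{13227719613}{63556}}{5} = \frac{8}{5} - - \frac{1702579474548069}{317780} = \frac{8}{5} + \frac{1702579474548069}{317780} = \frac{1702579475056517}{317780} \approx 5.3577 \cdot 10^{9}$)
$U - 150831 = \frac{1702579475056517}{317780} - 150831 = \frac{1702531543981337}{317780}$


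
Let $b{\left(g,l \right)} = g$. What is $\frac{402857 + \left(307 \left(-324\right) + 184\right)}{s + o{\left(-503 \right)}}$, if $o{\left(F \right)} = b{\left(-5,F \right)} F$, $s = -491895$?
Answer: $- \frac{303573}{489380} \approx -0.62032$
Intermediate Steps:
$o{\left(F \right)} = - 5 F$
$\frac{402857 + \left(307 \left(-324\right) + 184\right)}{s + o{\left(-503 \right)}} = \frac{402857 + \left(307 \left(-324\right) + 184\right)}{-491895 - -2515} = \frac{402857 + \left(-99468 + 184\right)}{-491895 + 2515} = \frac{402857 - 99284}{-489380} = 303573 \left(- \frac{1}{489380}\right) = - \frac{303573}{489380}$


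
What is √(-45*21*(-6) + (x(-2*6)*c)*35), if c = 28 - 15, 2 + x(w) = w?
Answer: 10*I*√7 ≈ 26.458*I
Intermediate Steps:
x(w) = -2 + w
c = 13
√(-45*21*(-6) + (x(-2*6)*c)*35) = √(-45*21*(-6) + ((-2 - 2*6)*13)*35) = √(-945*(-6) + ((-2 - 12)*13)*35) = √(5670 - 14*13*35) = √(5670 - 182*35) = √(5670 - 6370) = √(-700) = 10*I*√7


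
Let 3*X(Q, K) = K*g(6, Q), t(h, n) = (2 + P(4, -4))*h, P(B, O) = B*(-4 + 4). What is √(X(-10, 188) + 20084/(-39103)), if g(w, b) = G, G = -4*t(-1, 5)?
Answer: 2*√1722995293485/117309 ≈ 22.379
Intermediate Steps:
P(B, O) = 0 (P(B, O) = B*0 = 0)
t(h, n) = 2*h (t(h, n) = (2 + 0)*h = 2*h)
G = 8 (G = -8*(-1) = -4*(-2) = 8)
g(w, b) = 8
X(Q, K) = 8*K/3 (X(Q, K) = (K*8)/3 = (8*K)/3 = 8*K/3)
√(X(-10, 188) + 20084/(-39103)) = √((8/3)*188 + 20084/(-39103)) = √(1504/3 + 20084*(-1/39103)) = √(1504/3 - 20084/39103) = √(58750660/117309) = 2*√1722995293485/117309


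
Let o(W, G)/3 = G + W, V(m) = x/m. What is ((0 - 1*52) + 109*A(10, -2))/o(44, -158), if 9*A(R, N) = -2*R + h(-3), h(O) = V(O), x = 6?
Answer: 1433/1539 ≈ 0.93112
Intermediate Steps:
V(m) = 6/m
h(O) = 6/O
A(R, N) = -2/9 - 2*R/9 (A(R, N) = (-2*R + 6/(-3))/9 = (-2*R + 6*(-1/3))/9 = (-2*R - 2)/9 = (-2 - 2*R)/9 = -2/9 - 2*R/9)
o(W, G) = 3*G + 3*W (o(W, G) = 3*(G + W) = 3*G + 3*W)
((0 - 1*52) + 109*A(10, -2))/o(44, -158) = ((0 - 1*52) + 109*(-2/9 - 2/9*10))/(3*(-158) + 3*44) = ((0 - 52) + 109*(-2/9 - 20/9))/(-474 + 132) = (-52 + 109*(-22/9))/(-342) = (-52 - 2398/9)*(-1/342) = -2866/9*(-1/342) = 1433/1539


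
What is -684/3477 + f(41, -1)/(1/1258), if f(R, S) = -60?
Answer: -4604292/61 ≈ -75480.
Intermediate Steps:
-684/3477 + f(41, -1)/(1/1258) = -684/3477 - 60/(1/1258) = -684*1/3477 - 60/1/1258 = -12/61 - 60*1258 = -12/61 - 75480 = -4604292/61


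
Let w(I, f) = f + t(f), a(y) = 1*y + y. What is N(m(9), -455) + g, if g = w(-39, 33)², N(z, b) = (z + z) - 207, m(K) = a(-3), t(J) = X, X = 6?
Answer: 1302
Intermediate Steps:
t(J) = 6
a(y) = 2*y (a(y) = y + y = 2*y)
w(I, f) = 6 + f (w(I, f) = f + 6 = 6 + f)
m(K) = -6 (m(K) = 2*(-3) = -6)
N(z, b) = -207 + 2*z (N(z, b) = 2*z - 207 = -207 + 2*z)
g = 1521 (g = (6 + 33)² = 39² = 1521)
N(m(9), -455) + g = (-207 + 2*(-6)) + 1521 = (-207 - 12) + 1521 = -219 + 1521 = 1302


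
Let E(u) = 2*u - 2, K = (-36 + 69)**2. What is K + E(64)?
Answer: 1215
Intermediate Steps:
K = 1089 (K = 33**2 = 1089)
E(u) = -2 + 2*u
K + E(64) = 1089 + (-2 + 2*64) = 1089 + (-2 + 128) = 1089 + 126 = 1215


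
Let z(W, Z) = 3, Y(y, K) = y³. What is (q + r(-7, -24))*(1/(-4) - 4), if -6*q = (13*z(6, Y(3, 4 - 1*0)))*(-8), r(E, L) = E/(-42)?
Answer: -5321/24 ≈ -221.71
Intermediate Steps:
r(E, L) = -E/42 (r(E, L) = E*(-1/42) = -E/42)
q = 52 (q = -13*3*(-8)/6 = -13*(-8)/2 = -⅙*(-312) = 52)
(q + r(-7, -24))*(1/(-4) - 4) = (52 - 1/42*(-7))*(1/(-4) - 4) = (52 + ⅙)*(-¼ - 4) = (313/6)*(-17/4) = -5321/24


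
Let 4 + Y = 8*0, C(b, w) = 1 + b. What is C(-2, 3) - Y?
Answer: 3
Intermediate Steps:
Y = -4 (Y = -4 + 8*0 = -4 + 0 = -4)
C(-2, 3) - Y = (1 - 2) - 1*(-4) = -1 + 4 = 3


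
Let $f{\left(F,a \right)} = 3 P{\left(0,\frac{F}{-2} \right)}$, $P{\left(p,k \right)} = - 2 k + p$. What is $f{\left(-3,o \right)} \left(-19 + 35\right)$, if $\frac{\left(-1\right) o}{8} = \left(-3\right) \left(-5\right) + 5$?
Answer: $-144$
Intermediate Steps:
$o = -160$ ($o = - 8 \left(\left(-3\right) \left(-5\right) + 5\right) = - 8 \left(15 + 5\right) = \left(-8\right) 20 = -160$)
$P{\left(p,k \right)} = p - 2 k$
$f{\left(F,a \right)} = 3 F$ ($f{\left(F,a \right)} = 3 \left(0 - 2 \frac{F}{-2}\right) = 3 \left(0 - 2 F \left(- \frac{1}{2}\right)\right) = 3 \left(0 - 2 \left(- \frac{F}{2}\right)\right) = 3 \left(0 + F\right) = 3 F$)
$f{\left(-3,o \right)} \left(-19 + 35\right) = 3 \left(-3\right) \left(-19 + 35\right) = \left(-9\right) 16 = -144$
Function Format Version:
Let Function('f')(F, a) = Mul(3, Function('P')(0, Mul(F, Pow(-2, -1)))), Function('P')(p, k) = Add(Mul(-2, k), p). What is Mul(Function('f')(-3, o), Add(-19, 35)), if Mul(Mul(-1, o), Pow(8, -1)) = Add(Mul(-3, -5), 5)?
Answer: -144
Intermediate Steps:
o = -160 (o = Mul(-8, Add(Mul(-3, -5), 5)) = Mul(-8, Add(15, 5)) = Mul(-8, 20) = -160)
Function('P')(p, k) = Add(p, Mul(-2, k))
Function('f')(F, a) = Mul(3, F) (Function('f')(F, a) = Mul(3, Add(0, Mul(-2, Mul(F, Pow(-2, -1))))) = Mul(3, Add(0, Mul(-2, Mul(F, Rational(-1, 2))))) = Mul(3, Add(0, Mul(-2, Mul(Rational(-1, 2), F)))) = Mul(3, Add(0, F)) = Mul(3, F))
Mul(Function('f')(-3, o), Add(-19, 35)) = Mul(Mul(3, -3), Add(-19, 35)) = Mul(-9, 16) = -144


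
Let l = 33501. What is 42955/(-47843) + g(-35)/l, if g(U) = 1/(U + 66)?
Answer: -44610051262/49686438633 ≈ -0.89783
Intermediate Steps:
g(U) = 1/(66 + U)
42955/(-47843) + g(-35)/l = 42955/(-47843) + 1/((66 - 35)*33501) = 42955*(-1/47843) + (1/33501)/31 = -42955/47843 + (1/31)*(1/33501) = -42955/47843 + 1/1038531 = -44610051262/49686438633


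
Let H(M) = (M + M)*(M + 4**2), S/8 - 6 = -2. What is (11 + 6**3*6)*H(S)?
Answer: 4015104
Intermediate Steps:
S = 32 (S = 48 + 8*(-2) = 48 - 16 = 32)
H(M) = 2*M*(16 + M) (H(M) = (2*M)*(M + 16) = (2*M)*(16 + M) = 2*M*(16 + M))
(11 + 6**3*6)*H(S) = (11 + 6**3*6)*(2*32*(16 + 32)) = (11 + 216*6)*(2*32*48) = (11 + 1296)*3072 = 1307*3072 = 4015104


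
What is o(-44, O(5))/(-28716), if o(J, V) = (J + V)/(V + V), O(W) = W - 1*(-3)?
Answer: 3/38288 ≈ 7.8354e-5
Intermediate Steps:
O(W) = 3 + W (O(W) = W + 3 = 3 + W)
o(J, V) = (J + V)/(2*V) (o(J, V) = (J + V)/((2*V)) = (J + V)*(1/(2*V)) = (J + V)/(2*V))
o(-44, O(5))/(-28716) = ((-44 + (3 + 5))/(2*(3 + 5)))/(-28716) = ((½)*(-44 + 8)/8)*(-1/28716) = ((½)*(⅛)*(-36))*(-1/28716) = -9/4*(-1/28716) = 3/38288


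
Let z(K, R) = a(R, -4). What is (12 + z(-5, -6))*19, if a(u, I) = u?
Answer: 114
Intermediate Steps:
z(K, R) = R
(12 + z(-5, -6))*19 = (12 - 6)*19 = 6*19 = 114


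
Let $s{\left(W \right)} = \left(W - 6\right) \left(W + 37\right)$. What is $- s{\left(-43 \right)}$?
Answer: $-294$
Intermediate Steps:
$s{\left(W \right)} = \left(-6 + W\right) \left(37 + W\right)$
$- s{\left(-43 \right)} = - (-222 + \left(-43\right)^{2} + 31 \left(-43\right)) = - (-222 + 1849 - 1333) = \left(-1\right) 294 = -294$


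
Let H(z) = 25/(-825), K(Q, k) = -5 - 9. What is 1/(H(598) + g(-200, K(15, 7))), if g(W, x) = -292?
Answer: -33/9637 ≈ -0.0034243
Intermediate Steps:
K(Q, k) = -14
H(z) = -1/33 (H(z) = 25*(-1/825) = -1/33)
1/(H(598) + g(-200, K(15, 7))) = 1/(-1/33 - 292) = 1/(-9637/33) = -33/9637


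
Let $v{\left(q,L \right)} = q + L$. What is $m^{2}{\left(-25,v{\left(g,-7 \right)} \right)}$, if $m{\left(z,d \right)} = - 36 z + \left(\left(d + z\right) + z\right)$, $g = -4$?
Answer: $703921$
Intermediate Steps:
$v{\left(q,L \right)} = L + q$
$m{\left(z,d \right)} = d - 34 z$ ($m{\left(z,d \right)} = - 36 z + \left(d + 2 z\right) = d - 34 z$)
$m^{2}{\left(-25,v{\left(g,-7 \right)} \right)} = \left(\left(-7 - 4\right) - -850\right)^{2} = \left(-11 + 850\right)^{2} = 839^{2} = 703921$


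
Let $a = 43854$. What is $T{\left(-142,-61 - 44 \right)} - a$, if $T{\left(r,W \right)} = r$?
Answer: $-43996$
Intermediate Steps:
$T{\left(-142,-61 - 44 \right)} - a = -142 - 43854 = -43996$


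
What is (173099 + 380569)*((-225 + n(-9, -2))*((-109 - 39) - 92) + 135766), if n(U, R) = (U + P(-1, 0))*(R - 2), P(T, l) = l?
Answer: 100283670168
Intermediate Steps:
n(U, R) = U*(-2 + R) (n(U, R) = (U + 0)*(R - 2) = U*(-2 + R))
(173099 + 380569)*((-225 + n(-9, -2))*((-109 - 39) - 92) + 135766) = (173099 + 380569)*((-225 - 9*(-2 - 2))*((-109 - 39) - 92) + 135766) = 553668*((-225 - 9*(-4))*(-148 - 92) + 135766) = 553668*((-225 + 36)*(-240) + 135766) = 553668*(-189*(-240) + 135766) = 553668*(45360 + 135766) = 553668*181126 = 100283670168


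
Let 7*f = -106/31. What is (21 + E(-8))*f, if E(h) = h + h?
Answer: -530/217 ≈ -2.4424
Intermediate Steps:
E(h) = 2*h
f = -106/217 (f = (-106/31)/7 = (-106*1/31)/7 = (1/7)*(-106/31) = -106/217 ≈ -0.48848)
(21 + E(-8))*f = (21 + 2*(-8))*(-106/217) = (21 - 16)*(-106/217) = 5*(-106/217) = -530/217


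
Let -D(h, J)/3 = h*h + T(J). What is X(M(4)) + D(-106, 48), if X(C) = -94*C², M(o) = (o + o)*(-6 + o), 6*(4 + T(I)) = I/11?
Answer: -635384/11 ≈ -57762.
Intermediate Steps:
T(I) = -4 + I/66 (T(I) = -4 + (I/11)/6 = -4 + I/66)
D(h, J) = 12 - 3*h² - J/22 (D(h, J) = -3*(h*h + (-4 + J/66)) = -3*(h² + (-4 + J/66)) = -3*(-4 + h² + J/66) = 12 - 3*h² - J/22)
M(o) = 2*o*(-6 + o) (M(o) = (2*o)*(-6 + o) = 2*o*(-6 + o))
X(M(4)) + D(-106, 48) = -94*64*(-6 + 4)² + (12 - 3*(-106)² - 1/22*48) = -94*(2*4*(-2))² + (12 - 3*11236 - 24/11) = -94*(-16)² + (12 - 33708 - 24/11) = -94*256 - 370680/11 = -24064 - 370680/11 = -635384/11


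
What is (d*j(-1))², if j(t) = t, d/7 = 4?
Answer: 784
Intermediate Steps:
d = 28 (d = 7*4 = 28)
(d*j(-1))² = (28*(-1))² = (-28)² = 784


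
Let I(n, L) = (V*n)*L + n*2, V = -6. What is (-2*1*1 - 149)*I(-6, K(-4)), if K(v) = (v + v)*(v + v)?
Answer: -346092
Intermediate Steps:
K(v) = 4*v² (K(v) = (2*v)*(2*v) = 4*v²)
I(n, L) = 2*n - 6*L*n (I(n, L) = (-6*n)*L + n*2 = -6*L*n + 2*n = 2*n - 6*L*n)
(-2*1*1 - 149)*I(-6, K(-4)) = (-2*1*1 - 149)*(2*(-6)*(1 - 12*(-4)²)) = (-2*1 - 149)*(2*(-6)*(1 - 12*16)) = (-2 - 149)*(2*(-6)*(1 - 3*64)) = -302*(-6)*(1 - 192) = -302*(-6)*(-191) = -151*2292 = -346092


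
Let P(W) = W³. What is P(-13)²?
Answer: 4826809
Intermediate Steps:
P(-13)² = ((-13)³)² = (-2197)² = 4826809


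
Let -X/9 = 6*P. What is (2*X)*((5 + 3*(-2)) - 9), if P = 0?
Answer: 0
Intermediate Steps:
X = 0 (X = -54*0 = -9*0 = 0)
(2*X)*((5 + 3*(-2)) - 9) = (2*0)*((5 + 3*(-2)) - 9) = 0*((5 - 6) - 9) = 0*(-1 - 9) = 0*(-10) = 0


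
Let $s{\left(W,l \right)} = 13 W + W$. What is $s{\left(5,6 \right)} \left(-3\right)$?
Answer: $-210$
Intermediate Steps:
$s{\left(W,l \right)} = 14 W$
$s{\left(5,6 \right)} \left(-3\right) = 14 \cdot 5 \left(-3\right) = 70 \left(-3\right) = -210$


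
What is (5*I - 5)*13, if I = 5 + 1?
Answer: 325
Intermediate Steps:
I = 6
(5*I - 5)*13 = (5*6 - 5)*13 = (30 - 5)*13 = 25*13 = 325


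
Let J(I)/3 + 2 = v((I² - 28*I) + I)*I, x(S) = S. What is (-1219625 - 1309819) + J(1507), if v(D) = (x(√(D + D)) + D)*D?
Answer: 22489740400992150 + 40333830240*√278795 ≈ 2.2511e+16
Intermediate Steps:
v(D) = D*(D + √2*√D) (v(D) = (√(D + D) + D)*D = (√(2*D) + D)*D = (√2*√D + D)*D = (D + √2*√D)*D = D*(D + √2*√D))
J(I) = -6 + 3*I*(I² - 27*I)*(I² - 27*I + √2*√(I² - 27*I)) (J(I) = -6 + 3*((((I² - 28*I) + I)*(((I² - 28*I) + I) + √2*√((I² - 28*I) + I)))*I) = -6 + 3*(((I² - 27*I)*((I² - 27*I) + √2*√(I² - 27*I)))*I) = -6 + 3*(((I² - 27*I)*(I² - 27*I + √2*√(I² - 27*I)))*I) = -6 + 3*(I*(I² - 27*I)*(I² - 27*I + √2*√(I² - 27*I))) = -6 + 3*I*(I² - 27*I)*(I² - 27*I + √2*√(I² - 27*I)))
(-1219625 - 1309819) + J(1507) = (-1219625 - 1309819) + (-6 + 3*1507²*(-27 + 1507)*(1507*(-27 + 1507) + √2*√(1507*(-27 + 1507)))) = -2529444 + (-6 + 3*2271049*1480*(1507*1480 + √2*√(1507*1480))) = -2529444 + (-6 + 3*2271049*1480*(2230360 + √2*√2230360)) = -2529444 + (-6 + 3*2271049*1480*(2230360 + √2*(2*√557590))) = -2529444 + (-6 + 3*2271049*1480*(2230360 + 4*√278795)) = -2529444 + (-6 + (22489740403521600 + 40333830240*√278795)) = -2529444 + (22489740403521594 + 40333830240*√278795) = 22489740400992150 + 40333830240*√278795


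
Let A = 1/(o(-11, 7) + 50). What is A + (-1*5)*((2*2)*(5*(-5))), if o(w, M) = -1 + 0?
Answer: 24501/49 ≈ 500.02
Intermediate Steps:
o(w, M) = -1
A = 1/49 (A = 1/(-1 + 50) = 1/49 ≈ 0.020408)
A + (-1*5)*((2*2)*(5*(-5))) = 1/49 + (-1*5)*((2*2)*(5*(-5))) = 1/49 - 20*(-25) = 1/49 - 5*(-100) = 1/49 + 500 = 24501/49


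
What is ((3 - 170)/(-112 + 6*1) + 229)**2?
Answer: 597362481/11236 ≈ 53165.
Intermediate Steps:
((3 - 170)/(-112 + 6*1) + 229)**2 = (-167/(-112 + 6) + 229)**2 = (-167/(-106) + 229)**2 = (-167*(-1/106) + 229)**2 = (167/106 + 229)**2 = (24441/106)**2 = 597362481/11236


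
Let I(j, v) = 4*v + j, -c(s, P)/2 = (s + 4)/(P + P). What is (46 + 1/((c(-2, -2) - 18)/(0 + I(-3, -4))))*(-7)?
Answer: -5607/17 ≈ -329.82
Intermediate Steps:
c(s, P) = -(4 + s)/P (c(s, P) = -2*(s + 4)/(P + P) = -2*(4 + s)/(2*P) = -2*(4 + s)*1/(2*P) = -(4 + s)/P)
I(j, v) = j + 4*v
(46 + 1/((c(-2, -2) - 18)/(0 + I(-3, -4))))*(-7) = (46 + 1/(((-4 - 1*(-2))/(-2) - 18)/(0 + (-3 + 4*(-4)))))*(-7) = (46 + 1/((-(-4 + 2)/2 - 18)/(0 + (-3 - 16))))*(-7) = (46 + 1/((-½*(-2) - 18)/(0 - 19)))*(-7) = (46 + 1/((1 - 18)/(-19)))*(-7) = (46 + 1/(-17*(-1/19)))*(-7) = (46 + 1/(17/19))*(-7) = (46 + 19/17)*(-7) = (801/17)*(-7) = -5607/17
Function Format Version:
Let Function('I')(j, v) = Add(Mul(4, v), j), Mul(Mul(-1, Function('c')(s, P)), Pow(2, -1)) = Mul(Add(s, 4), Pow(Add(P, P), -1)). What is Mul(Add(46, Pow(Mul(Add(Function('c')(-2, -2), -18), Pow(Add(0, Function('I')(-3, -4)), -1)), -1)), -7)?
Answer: Rational(-5607, 17) ≈ -329.82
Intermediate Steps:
Function('c')(s, P) = Mul(-1, Pow(P, -1), Add(4, s)) (Function('c')(s, P) = Mul(-2, Mul(Add(s, 4), Pow(Add(P, P), -1))) = Mul(-2, Mul(Add(4, s), Pow(Mul(2, P), -1))) = Mul(-2, Mul(Add(4, s), Mul(Rational(1, 2), Pow(P, -1)))) = Mul(-2, Mul(Rational(1, 2), Pow(P, -1), Add(4, s))) = Mul(-1, Pow(P, -1), Add(4, s)))
Function('I')(j, v) = Add(j, Mul(4, v))
Mul(Add(46, Pow(Mul(Add(Function('c')(-2, -2), -18), Pow(Add(0, Function('I')(-3, -4)), -1)), -1)), -7) = Mul(Add(46, Pow(Mul(Add(Mul(Pow(-2, -1), Add(-4, Mul(-1, -2))), -18), Pow(Add(0, Add(-3, Mul(4, -4))), -1)), -1)), -7) = Mul(Add(46, Pow(Mul(Add(Mul(Rational(-1, 2), Add(-4, 2)), -18), Pow(Add(0, Add(-3, -16)), -1)), -1)), -7) = Mul(Add(46, Pow(Mul(Add(Mul(Rational(-1, 2), -2), -18), Pow(Add(0, -19), -1)), -1)), -7) = Mul(Add(46, Pow(Mul(Add(1, -18), Pow(-19, -1)), -1)), -7) = Mul(Add(46, Pow(Mul(-17, Rational(-1, 19)), -1)), -7) = Mul(Add(46, Pow(Rational(17, 19), -1)), -7) = Mul(Add(46, Rational(19, 17)), -7) = Mul(Rational(801, 17), -7) = Rational(-5607, 17)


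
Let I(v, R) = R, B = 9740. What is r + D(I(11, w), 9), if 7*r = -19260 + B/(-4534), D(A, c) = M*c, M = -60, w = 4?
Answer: -52236550/15869 ≈ -3291.7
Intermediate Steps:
D(A, c) = -60*c
r = -43667290/15869 (r = (-19260 + 9740/(-4534))/7 = (-19260 + 9740*(-1/4534))/7 = (-19260 - 4870/2267)/7 = (⅐)*(-43667290/2267) = -43667290/15869 ≈ -2751.7)
r + D(I(11, w), 9) = -43667290/15869 - 60*9 = -43667290/15869 - 540 = -52236550/15869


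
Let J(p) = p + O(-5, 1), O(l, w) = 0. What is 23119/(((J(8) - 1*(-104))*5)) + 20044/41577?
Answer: 972443303/23283120 ≈ 41.766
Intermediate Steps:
J(p) = p (J(p) = p + 0 = p)
23119/(((J(8) - 1*(-104))*5)) + 20044/41577 = 23119/(((8 - 1*(-104))*5)) + 20044/41577 = 23119/(((8 + 104)*5)) + 20044*(1/41577) = 23119/((112*5)) + 20044/41577 = 23119/560 + 20044/41577 = 972443303/23283120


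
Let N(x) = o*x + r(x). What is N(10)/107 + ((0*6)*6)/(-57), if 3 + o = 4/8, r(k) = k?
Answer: -15/107 ≈ -0.14019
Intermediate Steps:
o = -5/2 (o = -3 + 4/8 = -3 + 4*(⅛) = -3 + ½ = -5/2 ≈ -2.5000)
N(x) = -3*x/2 (N(x) = -5*x/2 + x = -3*x/2)
N(10)/107 + ((0*6)*6)/(-57) = -3/2*10/107 + ((0*6)*6)/(-57) = -15*1/107 + (0*6)*(-1/57) = -15/107 + 0*(-1/57) = -15/107 + 0 = -15/107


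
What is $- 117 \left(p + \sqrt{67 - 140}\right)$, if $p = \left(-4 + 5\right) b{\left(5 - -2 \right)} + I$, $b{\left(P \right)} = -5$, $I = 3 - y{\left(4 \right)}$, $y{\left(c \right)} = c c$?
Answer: $2106 - 117 i \sqrt{73} \approx 2106.0 - 999.65 i$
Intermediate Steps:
$y{\left(c \right)} = c^{2}$
$I = -13$ ($I = 3 - 4^{2} = 3 - 16 = -13$)
$p = -18$ ($p = \left(-4 + 5\right) \left(-5\right) - 13 = 1 \left(-5\right) - 13 = -5 - 13 = -18$)
$- 117 \left(p + \sqrt{67 - 140}\right) = - 117 \left(-18 + \sqrt{67 - 140}\right) = - 117 \left(-18 + \sqrt{-73}\right) = - 117 \left(-18 + i \sqrt{73}\right) = 2106 - 117 i \sqrt{73}$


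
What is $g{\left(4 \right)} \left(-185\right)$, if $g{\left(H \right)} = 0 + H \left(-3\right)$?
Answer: $2220$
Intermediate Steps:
$g{\left(H \right)} = - 3 H$ ($g{\left(H \right)} = 0 - 3 H = - 3 H$)
$g{\left(4 \right)} \left(-185\right) = \left(-3\right) 4 \left(-185\right) = \left(-12\right) \left(-185\right) = 2220$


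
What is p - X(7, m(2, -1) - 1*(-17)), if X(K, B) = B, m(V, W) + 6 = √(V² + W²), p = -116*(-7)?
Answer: 801 - √5 ≈ 798.76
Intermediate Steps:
p = 812
m(V, W) = -6 + √(V² + W²)
p - X(7, m(2, -1) - 1*(-17)) = 812 - ((-6 + √(2² + (-1)²)) - 1*(-17)) = 812 - ((-6 + √(4 + 1)) + 17) = 812 - ((-6 + √5) + 17) = 812 - (11 + √5) = 812 + (-11 - √5) = 801 - √5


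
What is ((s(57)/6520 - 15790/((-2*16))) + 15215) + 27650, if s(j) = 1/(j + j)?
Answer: 16113729713/371640 ≈ 43358.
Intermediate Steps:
s(j) = 1/(2*j)
((s(57)/6520 - 15790/((-2*16))) + 15215) + 27650 = ((((½)/57)/6520 - 15790/((-2*16))) + 15215) + 27650 = ((((½)*(1/57))*(1/6520) - 15790/(-32)) + 15215) + 27650 = (((1/114)*(1/6520) - 15790*(-1/32)) + 15215) + 27650 = ((1/743280 + 7895/16) + 15215) + 27650 = (183381113/371640 + 15215) + 27650 = 5837883713/371640 + 27650 = 16113729713/371640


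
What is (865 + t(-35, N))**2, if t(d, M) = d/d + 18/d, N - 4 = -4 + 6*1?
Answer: 917605264/1225 ≈ 7.4907e+5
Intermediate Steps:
N = 6 (N = 4 + (-4 + 6*1) = 4 + (-4 + 6) = 4 + 2 = 6)
t(d, M) = 1 + 18/d
(865 + t(-35, N))**2 = (865 + (18 - 35)/(-35))**2 = (865 - 1/35*(-17))**2 = (865 + 17/35)**2 = (30292/35)**2 = 917605264/1225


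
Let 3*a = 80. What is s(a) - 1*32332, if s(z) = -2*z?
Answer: -97156/3 ≈ -32385.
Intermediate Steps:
a = 80/3 (a = (1/3)*80 = 80/3 ≈ 26.667)
s(a) - 1*32332 = -2*80/3 - 1*32332 = -160/3 - 32332 = -97156/3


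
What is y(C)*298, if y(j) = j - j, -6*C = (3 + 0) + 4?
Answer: 0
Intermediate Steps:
C = -7/6 (C = -((3 + 0) + 4)/6 = -(3 + 4)/6 = -1/6*7 = -7/6 ≈ -1.1667)
y(j) = 0
y(C)*298 = 0*298 = 0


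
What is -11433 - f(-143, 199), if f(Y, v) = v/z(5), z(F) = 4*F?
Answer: -228859/20 ≈ -11443.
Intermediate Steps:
f(Y, v) = v/20 (f(Y, v) = v/((4*5)) = v/20)
-11433 - f(-143, 199) = -11433 - 199/20 = -228859/20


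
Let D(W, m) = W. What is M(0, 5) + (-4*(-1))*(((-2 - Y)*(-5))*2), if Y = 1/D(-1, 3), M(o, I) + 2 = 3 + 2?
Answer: 43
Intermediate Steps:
M(o, I) = 3 (M(o, I) = -2 + (3 + 2) = -2 + 5 = 3)
Y = -1 (Y = 1/(-1) = -1)
M(0, 5) + (-4*(-1))*(((-2 - Y)*(-5))*2) = 3 + (-4*(-1))*(((-2 - 1*(-1))*(-5))*2) = 3 + 4*(((-2 + 1)*(-5))*2) = 3 + 4*(-1*(-5)*2) = 3 + 4*(5*2) = 3 + 4*10 = 3 + 40 = 43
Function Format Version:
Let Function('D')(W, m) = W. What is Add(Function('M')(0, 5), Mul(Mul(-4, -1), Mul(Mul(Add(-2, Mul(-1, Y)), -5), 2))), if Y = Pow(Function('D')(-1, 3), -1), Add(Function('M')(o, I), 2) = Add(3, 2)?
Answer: 43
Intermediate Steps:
Function('M')(o, I) = 3 (Function('M')(o, I) = Add(-2, Add(3, 2)) = Add(-2, 5) = 3)
Y = -1 (Y = Pow(-1, -1) = -1)
Add(Function('M')(0, 5), Mul(Mul(-4, -1), Mul(Mul(Add(-2, Mul(-1, Y)), -5), 2))) = Add(3, Mul(Mul(-4, -1), Mul(Mul(Add(-2, Mul(-1, -1)), -5), 2))) = Add(3, Mul(4, Mul(Mul(Add(-2, 1), -5), 2))) = Add(3, Mul(4, Mul(Mul(-1, -5), 2))) = Add(3, Mul(4, Mul(5, 2))) = Add(3, Mul(4, 10)) = Add(3, 40) = 43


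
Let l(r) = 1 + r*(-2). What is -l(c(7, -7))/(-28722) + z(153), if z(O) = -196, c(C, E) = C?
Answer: -5629525/28722 ≈ -196.00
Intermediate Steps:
l(r) = 1 - 2*r
-l(c(7, -7))/(-28722) + z(153) = -(1 - 2*7)/(-28722) - 196 = -(1 - 14)*(-1)/28722 - 196 = -(-13)*(-1)/28722 - 196 = -1*13/28722 - 196 = -13/28722 - 196 = -5629525/28722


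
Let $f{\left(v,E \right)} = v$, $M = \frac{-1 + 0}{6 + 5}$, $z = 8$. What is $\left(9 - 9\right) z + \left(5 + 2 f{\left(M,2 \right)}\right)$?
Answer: $\frac{53}{11} \approx 4.8182$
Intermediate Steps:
$M = - \frac{1}{11} \approx -0.090909$
$\left(9 - 9\right) z + \left(5 + 2 f{\left(M,2 \right)}\right) = \left(9 - 9\right) 8 + \left(5 + 2 \left(- \frac{1}{11}\right)\right) = 0 \cdot 8 + \left(5 - \frac{2}{11}\right) = 0 + \frac{53}{11} = \frac{53}{11}$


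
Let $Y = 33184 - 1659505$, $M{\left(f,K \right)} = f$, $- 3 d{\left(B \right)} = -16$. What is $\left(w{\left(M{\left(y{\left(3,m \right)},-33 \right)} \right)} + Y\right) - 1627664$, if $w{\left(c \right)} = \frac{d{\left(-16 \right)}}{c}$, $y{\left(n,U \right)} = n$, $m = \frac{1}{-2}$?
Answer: $- \frac{29285849}{9} \approx -3.254 \cdot 10^{6}$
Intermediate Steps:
$m = - \frac{1}{2} \approx -0.5$
$d{\left(B \right)} = \frac{16}{3}$ ($d{\left(B \right)} = \left(- \frac{1}{3}\right) \left(-16\right) = \frac{16}{3}$)
$Y = -1626321$ ($Y = 33184 - 1659505 = -1626321$)
$w{\left(c \right)} = \frac{16}{3 c}$
$\left(w{\left(M{\left(y{\left(3,m \right)},-33 \right)} \right)} + Y\right) - 1627664 = \left(\frac{16}{3 \cdot 3} - 1626321\right) - 1627664 = \left(\frac{16}{3} \cdot \frac{1}{3} - 1626321\right) - 1627664 = \left(\frac{16}{9} - 1626321\right) - 1627664 = - \frac{14636873}{9} - 1627664 = - \frac{29285849}{9}$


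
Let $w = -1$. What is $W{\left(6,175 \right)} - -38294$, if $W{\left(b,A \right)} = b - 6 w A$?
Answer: $39350$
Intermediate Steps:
$W{\left(b,A \right)} = b + 6 A$ ($W{\left(b,A \right)} = b - 6 \left(-1\right) A = b - - 6 A = b + 6 A$)
$W{\left(6,175 \right)} - -38294 = \left(6 + 6 \cdot 175\right) - -38294 = \left(6 + 1050\right) + 38294 = 1056 + 38294 = 39350$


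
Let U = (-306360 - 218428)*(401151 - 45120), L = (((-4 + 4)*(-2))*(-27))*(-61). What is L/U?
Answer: 0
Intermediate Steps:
L = 0 (L = ((0*(-2))*(-27))*(-61) = (0*(-27))*(-61) = 0*(-61) = 0)
U = -186840796428 (U = -524788*356031 = -186840796428)
L/U = 0/(-186840796428) = 0*(-1/186840796428) = 0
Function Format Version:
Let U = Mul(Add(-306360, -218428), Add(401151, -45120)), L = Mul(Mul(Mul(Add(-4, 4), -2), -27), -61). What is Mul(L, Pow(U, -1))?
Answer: 0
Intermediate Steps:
L = 0 (L = Mul(Mul(Mul(0, -2), -27), -61) = Mul(Mul(0, -27), -61) = Mul(0, -61) = 0)
U = -186840796428 (U = Mul(-524788, 356031) = -186840796428)
Mul(L, Pow(U, -1)) = Mul(0, Pow(-186840796428, -1)) = Mul(0, Rational(-1, 186840796428)) = 0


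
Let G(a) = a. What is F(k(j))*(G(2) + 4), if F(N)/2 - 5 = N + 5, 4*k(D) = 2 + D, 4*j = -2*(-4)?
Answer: 132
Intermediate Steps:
j = 2 (j = (-2*(-4))/4 = (¼)*8 = 2)
k(D) = ½ + D/4 (k(D) = (2 + D)/4 = ½ + D/4)
F(N) = 20 + 2*N (F(N) = 10 + 2*(N + 5) = 10 + 2*(5 + N) = 10 + (10 + 2*N) = 20 + 2*N)
F(k(j))*(G(2) + 4) = (20 + 2*(½ + (¼)*2))*(2 + 4) = (20 + 2*(½ + ½))*6 = (20 + 2*1)*6 = (20 + 2)*6 = 22*6 = 132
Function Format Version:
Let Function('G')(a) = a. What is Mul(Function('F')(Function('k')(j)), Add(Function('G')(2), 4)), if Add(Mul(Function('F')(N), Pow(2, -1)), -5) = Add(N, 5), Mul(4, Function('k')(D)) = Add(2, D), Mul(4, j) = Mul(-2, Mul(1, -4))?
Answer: 132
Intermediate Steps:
j = 2 (j = Mul(Rational(1, 4), Mul(-2, Mul(1, -4))) = Mul(Rational(1, 4), Mul(-2, -4)) = Mul(Rational(1, 4), 8) = 2)
Function('k')(D) = Add(Rational(1, 2), Mul(Rational(1, 4), D)) (Function('k')(D) = Mul(Rational(1, 4), Add(2, D)) = Add(Rational(1, 2), Mul(Rational(1, 4), D)))
Function('F')(N) = Add(20, Mul(2, N)) (Function('F')(N) = Add(10, Mul(2, Add(N, 5))) = Add(10, Mul(2, Add(5, N))) = Add(10, Add(10, Mul(2, N))) = Add(20, Mul(2, N)))
Mul(Function('F')(Function('k')(j)), Add(Function('G')(2), 4)) = Mul(Add(20, Mul(2, Add(Rational(1, 2), Mul(Rational(1, 4), 2)))), Add(2, 4)) = Mul(Add(20, Mul(2, Add(Rational(1, 2), Rational(1, 2)))), 6) = Mul(Add(20, Mul(2, 1)), 6) = Mul(Add(20, 2), 6) = Mul(22, 6) = 132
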